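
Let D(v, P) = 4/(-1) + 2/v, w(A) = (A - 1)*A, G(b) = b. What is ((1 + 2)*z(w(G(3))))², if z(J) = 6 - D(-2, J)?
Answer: 1089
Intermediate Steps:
w(A) = A*(-1 + A) (w(A) = (-1 + A)*A = A*(-1 + A))
D(v, P) = -4 + 2/v (D(v, P) = 4*(-1) + 2/v = -4 + 2/v)
z(J) = 11 (z(J) = 6 - (-4 + 2/(-2)) = 6 - (-4 + 2*(-½)) = 6 - (-4 - 1) = 6 - 1*(-5) = 6 + 5 = 11)
((1 + 2)*z(w(G(3))))² = ((1 + 2)*11)² = (3*11)² = 33² = 1089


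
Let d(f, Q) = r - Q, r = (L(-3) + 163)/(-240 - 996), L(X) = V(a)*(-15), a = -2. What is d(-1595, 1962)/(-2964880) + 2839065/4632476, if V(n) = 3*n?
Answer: 520762452626743/848806650369984 ≈ 0.61352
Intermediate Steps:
L(X) = 90 (L(X) = (3*(-2))*(-15) = -6*(-15) = 90)
r = -253/1236 (r = (90 + 163)/(-240 - 996) = 253/(-1236) = 253*(-1/1236) = -253/1236 ≈ -0.20469)
d(f, Q) = -253/1236 - Q
d(-1595, 1962)/(-2964880) + 2839065/4632476 = (-253/1236 - 1*1962)/(-2964880) + 2839065/4632476 = (-253/1236 - 1962)*(-1/2964880) + 2839065*(1/4632476) = -2425285/1236*(-1/2964880) + 2839065/4632476 = 485057/732918336 + 2839065/4632476 = 520762452626743/848806650369984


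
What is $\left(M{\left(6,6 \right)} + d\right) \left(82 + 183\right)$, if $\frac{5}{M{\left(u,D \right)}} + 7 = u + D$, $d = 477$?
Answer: $126670$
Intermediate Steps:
$M{\left(u,D \right)} = \frac{5}{-7 + D + u}$ ($M{\left(u,D \right)} = \frac{5}{-7 + \left(u + D\right)} = \frac{5}{-7 + \left(D + u\right)} = \frac{5}{-7 + D + u}$)
$\left(M{\left(6,6 \right)} + d\right) \left(82 + 183\right) = \left(\frac{5}{-7 + 6 + 6} + 477\right) \left(82 + 183\right) = \left(\frac{5}{5} + 477\right) 265 = \left(5 \cdot \frac{1}{5} + 477\right) 265 = \left(1 + 477\right) 265 = 478 \cdot 265 = 126670$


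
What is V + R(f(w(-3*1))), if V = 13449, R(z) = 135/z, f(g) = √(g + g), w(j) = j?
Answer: 13449 - 45*I*√6/2 ≈ 13449.0 - 55.114*I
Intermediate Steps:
f(g) = √2*√g (f(g) = √(2*g) = √2*√g)
V + R(f(w(-3*1))) = 13449 + 135/((√2*√(-3*1))) = 13449 + 135/((√2*√(-3))) = 13449 + 135/((√2*(I*√3))) = 13449 + 135/((I*√6)) = 13449 + 135*(-I*√6/6) = 13449 - 45*I*√6/2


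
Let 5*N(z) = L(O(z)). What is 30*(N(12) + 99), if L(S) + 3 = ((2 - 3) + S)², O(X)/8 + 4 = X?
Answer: 26766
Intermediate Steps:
O(X) = -32 + 8*X
L(S) = -3 + (-1 + S)² (L(S) = -3 + ((2 - 3) + S)² = -3 + (-1 + S)²)
N(z) = -⅗ + (-33 + 8*z)²/5 (N(z) = (-3 + (-1 + (-32 + 8*z))²)/5 = (-3 + (-33 + 8*z)²)/5 = -⅗ + (-33 + 8*z)²/5)
30*(N(12) + 99) = 30*((-⅗ + (-33 + 8*12)²/5) + 99) = 30*((-⅗ + (-33 + 96)²/5) + 99) = 30*((-⅗ + (⅕)*63²) + 99) = 30*((-⅗ + (⅕)*3969) + 99) = 30*((-⅗ + 3969/5) + 99) = 30*(3966/5 + 99) = 30*(4461/5) = 26766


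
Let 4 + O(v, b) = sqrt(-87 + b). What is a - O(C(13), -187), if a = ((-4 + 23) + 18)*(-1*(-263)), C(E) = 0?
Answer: 9735 - I*sqrt(274) ≈ 9735.0 - 16.553*I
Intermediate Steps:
O(v, b) = -4 + sqrt(-87 + b)
a = 9731 (a = (19 + 18)*263 = 37*263 = 9731)
a - O(C(13), -187) = 9731 - (-4 + sqrt(-87 - 187)) = 9731 - (-4 + sqrt(-274)) = 9731 - (-4 + I*sqrt(274)) = 9731 + (4 - I*sqrt(274)) = 9735 - I*sqrt(274)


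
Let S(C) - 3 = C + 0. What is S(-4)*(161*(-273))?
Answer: 43953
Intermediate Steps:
S(C) = 3 + C (S(C) = 3 + (C + 0) = 3 + C)
S(-4)*(161*(-273)) = (3 - 4)*(161*(-273)) = -1*(-43953) = 43953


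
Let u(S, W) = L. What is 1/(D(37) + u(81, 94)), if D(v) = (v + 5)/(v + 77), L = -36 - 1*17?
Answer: -19/1000 ≈ -0.019000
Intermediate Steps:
L = -53 (L = -36 - 17 = -53)
u(S, W) = -53
D(v) = (5 + v)/(77 + v)
1/(D(37) + u(81, 94)) = 1/((5 + 37)/(77 + 37) - 53) = 1/(42/114 - 53) = 1/((1/114)*42 - 53) = 1/(7/19 - 53) = 1/(-1000/19) = -19/1000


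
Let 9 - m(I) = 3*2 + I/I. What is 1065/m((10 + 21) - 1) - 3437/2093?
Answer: 317453/598 ≈ 530.86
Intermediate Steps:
m(I) = 2 (m(I) = 9 - (3*2 + I/I) = 9 - (6 + 1) = 9 - 1*7 = 9 - 7 = 2)
1065/m((10 + 21) - 1) - 3437/2093 = 1065/2 - 3437/2093 = 1065*(½) - 3437*1/2093 = 1065/2 - 491/299 = 317453/598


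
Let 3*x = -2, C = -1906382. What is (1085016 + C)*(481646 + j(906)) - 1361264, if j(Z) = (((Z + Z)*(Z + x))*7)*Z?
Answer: -8545741834961508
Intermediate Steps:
x = -⅔ (x = (⅓)*(-2) = -⅔ ≈ -0.66667)
j(Z) = 14*Z²*(-⅔ + Z) (j(Z) = (((Z + Z)*(Z - ⅔))*7)*Z = (((2*Z)*(-⅔ + Z))*7)*Z = ((2*Z*(-⅔ + Z))*7)*Z = (14*Z*(-⅔ + Z))*Z = 14*Z²*(-⅔ + Z))
(1085016 + C)*(481646 + j(906)) - 1361264 = (1085016 - 1906382)*(481646 + 906²*(-28/3 + 14*906)) - 1361264 = -821366*(481646 + 820836*(-28/3 + 12684)) - 1361264 = -821366*(481646 + 820836*(38024/3)) - 1361264 = -821366*(481646 + 10403822688) - 1361264 = -821366*10404304334 - 1361264 = -8545741833600244 - 1361264 = -8545741834961508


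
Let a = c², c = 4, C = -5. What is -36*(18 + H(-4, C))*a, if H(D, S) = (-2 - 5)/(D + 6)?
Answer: -8352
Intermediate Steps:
H(D, S) = -7/(6 + D)
a = 16 (a = 4² = 16)
-36*(18 + H(-4, C))*a = -36*(18 - 7/(6 - 4))*16 = -36*(18 - 7/2)*16 = -522*16 = -36*232 = -8352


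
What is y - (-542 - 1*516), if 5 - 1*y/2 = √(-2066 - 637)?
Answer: 1068 - 2*I*√2703 ≈ 1068.0 - 103.98*I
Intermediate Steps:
y = 10 - 2*I*√2703 (y = 10 - 2*√(-2066 - 637) = 10 - 2*I*√2703 ≈ 10.0 - 103.98*I)
y - (-542 - 1*516) = (10 - 2*I*√2703) - (-542 - 1*516) = (10 - 2*I*√2703) - (-542 - 516) = (10 - 2*I*√2703) - 1*(-1058) = (10 - 2*I*√2703) + 1058 = 1068 - 2*I*√2703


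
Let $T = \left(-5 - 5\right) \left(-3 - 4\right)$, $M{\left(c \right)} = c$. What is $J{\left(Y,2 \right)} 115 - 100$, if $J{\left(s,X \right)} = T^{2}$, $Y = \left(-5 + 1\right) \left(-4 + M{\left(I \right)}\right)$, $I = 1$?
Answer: $563400$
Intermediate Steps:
$T = 70$ ($T = \left(-10\right) \left(-7\right) = 70$)
$Y = 12$ ($Y = \left(-5 + 1\right) \left(-4 + 1\right) = \left(-4\right) \left(-3\right) = 12$)
$J{\left(s,X \right)} = 4900$ ($J{\left(s,X \right)} = 70^{2} = 4900$)
$J{\left(Y,2 \right)} 115 - 100 = 4900 \cdot 115 - 100 = 563500 - 100 = 563400$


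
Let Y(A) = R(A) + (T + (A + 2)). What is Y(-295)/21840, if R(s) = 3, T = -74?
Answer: -1/60 ≈ -0.016667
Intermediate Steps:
Y(A) = -69 + A (Y(A) = 3 + (-74 + (A + 2)) = 3 + (-74 + (2 + A)) = 3 + (-72 + A) = -69 + A)
Y(-295)/21840 = (-69 - 295)/21840 = -364*1/21840 = -1/60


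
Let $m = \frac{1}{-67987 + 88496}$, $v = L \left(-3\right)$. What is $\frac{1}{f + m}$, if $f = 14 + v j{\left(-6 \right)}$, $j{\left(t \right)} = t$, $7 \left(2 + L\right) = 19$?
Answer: $\frac{143563}{3855699} \approx 0.037234$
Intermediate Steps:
$L = \frac{5}{7}$ ($L = -2 + \frac{1}{7} \cdot 19 = -2 + \frac{19}{7} = \frac{5}{7} \approx 0.71429$)
$v = - \frac{15}{7}$ ($v = \frac{5}{7} \left(-3\right) = - \frac{15}{7} \approx -2.1429$)
$m = \frac{1}{20509} \approx 4.8759 \cdot 10^{-5}$
$f = \frac{188}{7}$ ($f = 14 - - \frac{90}{7} = 14 + \frac{90}{7} = \frac{188}{7} \approx 26.857$)
$\frac{1}{f + m} = \frac{1}{\frac{188}{7} + \frac{1}{20509}} = \frac{1}{\frac{3855699}{143563}} = \frac{143563}{3855699}$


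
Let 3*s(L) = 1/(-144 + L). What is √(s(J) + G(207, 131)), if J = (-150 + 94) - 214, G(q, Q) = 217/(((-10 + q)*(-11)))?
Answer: I*√81245116326/897138 ≈ 0.31772*I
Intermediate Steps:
G(q, Q) = 217/(110 - 11*q)
J = -270 (J = -56 - 214 = -270)
s(L) = 1/(3*(-144 + L))
√(s(J) + G(207, 131)) = √(1/(3*(-144 - 270)) - 217/(-110 + 11*207)) = √((⅓)/(-414) - 217/(-110 + 2277)) = √((⅓)*(-1/414) - 217/2167) = √(-1/1242 - 217*1/2167) = √(-1/1242 - 217/2167) = √(-271681/2691414) = I*√81245116326/897138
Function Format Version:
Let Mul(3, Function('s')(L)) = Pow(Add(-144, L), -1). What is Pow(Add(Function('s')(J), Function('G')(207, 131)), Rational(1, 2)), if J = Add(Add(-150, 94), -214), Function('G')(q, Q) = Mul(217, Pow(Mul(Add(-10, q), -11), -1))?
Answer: Mul(Rational(1, 897138), I, Pow(81245116326, Rational(1, 2))) ≈ Mul(0.31772, I)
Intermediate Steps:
Function('G')(q, Q) = Mul(217, Pow(Add(110, Mul(-11, q)), -1))
J = -270 (J = Add(-56, -214) = -270)
Function('s')(L) = Mul(Rational(1, 3), Pow(Add(-144, L), -1))
Pow(Add(Function('s')(J), Function('G')(207, 131)), Rational(1, 2)) = Pow(Add(Mul(Rational(1, 3), Pow(Add(-144, -270), -1)), Mul(-217, Pow(Add(-110, Mul(11, 207)), -1))), Rational(1, 2)) = Pow(Add(Mul(Rational(1, 3), Pow(-414, -1)), Mul(-217, Pow(Add(-110, 2277), -1))), Rational(1, 2)) = Pow(Add(Mul(Rational(1, 3), Rational(-1, 414)), Mul(-217, Pow(2167, -1))), Rational(1, 2)) = Pow(Add(Rational(-1, 1242), Mul(-217, Rational(1, 2167))), Rational(1, 2)) = Pow(Add(Rational(-1, 1242), Rational(-217, 2167)), Rational(1, 2)) = Pow(Rational(-271681, 2691414), Rational(1, 2)) = Mul(Rational(1, 897138), I, Pow(81245116326, Rational(1, 2)))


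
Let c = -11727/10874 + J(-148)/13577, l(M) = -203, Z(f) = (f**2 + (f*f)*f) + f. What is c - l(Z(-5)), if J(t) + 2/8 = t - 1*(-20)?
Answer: 59619112849/295272596 ≈ 201.91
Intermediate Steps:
Z(f) = f + f**2 + f**3 (Z(f) = (f**2 + f**2*f) + f = (f**2 + f**3) + f = f + f**2 + f**3)
J(t) = 79/4 + t (J(t) = -1/4 + (t - 1*(-20)) = -1/4 + (t + 20) = -1/4 + (20 + t) = 79/4 + t)
c = -321224139/295272596 (c = -11727/10874 + (79/4 - 148)/13577 = -11727*1/10874 - 513/4*1/13577 = -11727/10874 - 513/54308 = -321224139/295272596 ≈ -1.0879)
c - l(Z(-5)) = -321224139/295272596 - 1*(-203) = -321224139/295272596 + 203 = 59619112849/295272596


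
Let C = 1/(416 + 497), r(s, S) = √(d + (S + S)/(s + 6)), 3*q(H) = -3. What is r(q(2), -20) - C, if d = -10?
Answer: -1/913 + 3*I*√2 ≈ -0.0010953 + 4.2426*I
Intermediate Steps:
q(H) = -1 (q(H) = (⅓)*(-3) = -1)
r(s, S) = √(-10 + 2*S/(6 + s)) (r(s, S) = √(-10 + (S + S)/(s + 6)) = √(-10 + (2*S)/(6 + s)) = √(-10 + 2*S/(6 + s)))
C = 1/913 ≈ 0.0010953
r(q(2), -20) - C = √2*√((-30 - 20 - 5*(-1))/(6 - 1)) - 1*1/913 = √2*√((-30 - 20 + 5)/5) - 1/913 = √2*√((⅕)*(-45)) - 1/913 = √2*√(-9) - 1/913 = √2*(3*I) - 1/913 = 3*I*√2 - 1/913 = -1/913 + 3*I*√2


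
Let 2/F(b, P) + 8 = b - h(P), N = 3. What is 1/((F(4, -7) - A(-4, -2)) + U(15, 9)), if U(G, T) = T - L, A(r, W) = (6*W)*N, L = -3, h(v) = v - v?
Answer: 2/95 ≈ 0.021053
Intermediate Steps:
h(v) = 0
A(r, W) = 18*W (A(r, W) = (6*W)*3 = 18*W)
F(b, P) = 2/(-8 + b) (F(b, P) = 2/(-8 + (b - 1*0)) = 2/(-8 + (b + 0)) = 2/(-8 + b))
U(G, T) = 3 + T (U(G, T) = T - 1*(-3) = T + 3 = 3 + T)
1/((F(4, -7) - A(-4, -2)) + U(15, 9)) = 1/((2/(-8 + 4) - 18*(-2)) + (3 + 9)) = 1/((2/(-4) - 1*(-36)) + 12) = 1/((2*(-1/4) + 36) + 12) = 1/((-1/2 + 36) + 12) = 1/(71/2 + 12) = 1/(95/2) = 2/95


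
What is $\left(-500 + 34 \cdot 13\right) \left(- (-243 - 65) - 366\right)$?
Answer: $3364$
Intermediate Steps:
$\left(-500 + 34 \cdot 13\right) \left(- (-243 - 65) - 366\right) = \left(-500 + 442\right) \left(- (-243 - 65) - 366\right) = - 58 \left(\left(-1\right) \left(-308\right) - 366\right) = - 58 \left(308 - 366\right) = \left(-58\right) \left(-58\right) = 3364$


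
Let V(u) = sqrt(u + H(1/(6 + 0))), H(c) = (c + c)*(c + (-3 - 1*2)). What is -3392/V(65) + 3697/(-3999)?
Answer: -3697/3999 - 10176*sqrt(2282)/1141 ≈ -426.96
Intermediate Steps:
H(c) = 2*c*(-5 + c) (H(c) = (2*c)*(c + (-3 - 2)) = (2*c)*(c - 5) = (2*c)*(-5 + c) = 2*c*(-5 + c))
V(u) = sqrt(-29/18 + u) (V(u) = sqrt(u + 2*(-5 + 1/(6 + 0))/(6 + 0)) = sqrt(u + 2*(-5 + 1/6)/6) = sqrt(u + 2*(1/6)*(-5 + 1/6)) = sqrt(u + 2*(1/6)*(-29/6)) = sqrt(u - 29/18) = sqrt(-29/18 + u))
-3392/V(65) + 3697/(-3999) = -3392*6/sqrt(-58 + 36*65) + 3697/(-3999) = -3392*6/sqrt(-58 + 2340) + 3697*(-1/3999) = -3392*3*sqrt(2282)/1141 - 3697/3999 = -10176*sqrt(2282)/1141 - 3697/3999 = -3697/3999 - 10176*sqrt(2282)/1141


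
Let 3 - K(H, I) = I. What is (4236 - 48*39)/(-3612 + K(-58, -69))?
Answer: -197/295 ≈ -0.66780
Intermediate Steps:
K(H, I) = 3 - I
(4236 - 48*39)/(-3612 + K(-58, -69)) = (4236 - 48*39)/(-3612 + (3 - 1*(-69))) = (4236 - 1872)/(-3612 + (3 + 69)) = 2364/(-3612 + 72) = 2364/(-3540) = 2364*(-1/3540) = -197/295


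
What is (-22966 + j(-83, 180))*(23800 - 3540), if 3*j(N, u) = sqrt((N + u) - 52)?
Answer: -465291160 + 20260*sqrt(5) ≈ -4.6525e+8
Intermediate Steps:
j(N, u) = sqrt(-52 + N + u)/3 (j(N, u) = sqrt((N + u) - 52)/3 = sqrt(-52 + N + u)/3)
(-22966 + j(-83, 180))*(23800 - 3540) = (-22966 + sqrt(-52 - 83 + 180)/3)*(23800 - 3540) = (-22966 + sqrt(45)/3)*20260 = (-22966 + (3*sqrt(5))/3)*20260 = (-22966 + sqrt(5))*20260 = -465291160 + 20260*sqrt(5)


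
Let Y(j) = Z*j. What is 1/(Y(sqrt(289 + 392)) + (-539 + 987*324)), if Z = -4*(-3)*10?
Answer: 319249/101910117601 - 120*sqrt(681)/101910117601 ≈ 3.1019e-6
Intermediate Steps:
Z = 120 (Z = 12*10 = 120)
Y(j) = 120*j
1/(Y(sqrt(289 + 392)) + (-539 + 987*324)) = 1/(120*sqrt(289 + 392) + (-539 + 987*324)) = 1/(120*sqrt(681) + (-539 + 319788)) = 1/(120*sqrt(681) + 319249) = 1/(319249 + 120*sqrt(681))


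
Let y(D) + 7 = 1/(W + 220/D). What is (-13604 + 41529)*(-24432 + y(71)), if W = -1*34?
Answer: -1497317193225/2194 ≈ -6.8246e+8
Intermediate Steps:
W = -34
y(D) = -7 + 1/(-34 + 220/D)
(-13604 + 41529)*(-24432 + y(71)) = (-13604 + 41529)*(-24432 + (-1540 + 239*71)/(2*(110 - 17*71))) = 27925*(-24432 + (-1540 + 16969)/(2*(110 - 1207))) = 27925*(-24432 + (1/2)*15429/(-1097)) = 27925*(-24432 + (1/2)*(-1/1097)*15429) = 27925*(-24432 - 15429/2194) = 27925*(-53619237/2194) = -1497317193225/2194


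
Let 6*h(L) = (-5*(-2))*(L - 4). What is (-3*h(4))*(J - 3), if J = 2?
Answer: 0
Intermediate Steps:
h(L) = -20/3 + 5*L/3 (h(L) = ((-5*(-2))*(L - 4))/6 = (10*(-4 + L))/6 = (-40 + 10*L)/6 = -20/3 + 5*L/3)
(-3*h(4))*(J - 3) = (-3*(-20/3 + (5/3)*4))*(2 - 3) = -3*(-20/3 + 20/3)*(-1) = -3*0*(-1) = 0*(-1) = 0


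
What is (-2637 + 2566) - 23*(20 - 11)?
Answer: -278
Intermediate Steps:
(-2637 + 2566) - 23*(20 - 11) = -71 - 23*9 = -71 - 207 = -278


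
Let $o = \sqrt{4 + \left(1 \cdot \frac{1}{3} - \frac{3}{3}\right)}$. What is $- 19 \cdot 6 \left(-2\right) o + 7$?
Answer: $7 + 76 \sqrt{30} \approx 423.27$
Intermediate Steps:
$o = \frac{\sqrt{30}}{3}$ ($o = \sqrt{4 + \left(1 \cdot \frac{1}{3} - 1\right)} = \sqrt{4 + \left(\frac{1}{3} - 1\right)} = \sqrt{4 - \frac{2}{3}} = \sqrt{\frac{10}{3}} = \frac{\sqrt{30}}{3} \approx 1.8257$)
$- 19 \cdot 6 \left(-2\right) o + 7 = - 19 \cdot 6 \left(-2\right) \frac{\sqrt{30}}{3} + 7 = - 19 \left(- 12 \frac{\sqrt{30}}{3}\right) + 7 = - 19 \left(- 4 \sqrt{30}\right) + 7 = 76 \sqrt{30} + 7 = 7 + 76 \sqrt{30}$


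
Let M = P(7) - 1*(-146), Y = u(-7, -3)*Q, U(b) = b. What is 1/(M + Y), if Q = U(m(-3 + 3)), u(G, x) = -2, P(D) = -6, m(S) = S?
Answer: 1/140 ≈ 0.0071429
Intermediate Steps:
Q = 0 (Q = -3 + 3 = 0)
Y = 0 (Y = -2*0 = 0)
M = 140 (M = -6 - 1*(-146) = -6 + 146 = 140)
1/(M + Y) = 1/(140 + 0) = 1/140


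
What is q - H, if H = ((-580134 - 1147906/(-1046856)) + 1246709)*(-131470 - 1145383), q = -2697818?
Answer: 445498464240022105/523428 ≈ 8.5112e+11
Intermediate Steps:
H = -445499876353502209/523428 (H = ((-580134 - 1147906*(-1/1046856)) + 1246709)*(-1276853) = ((-580134 + 573953/523428) + 1246709)*(-1276853) = (-303657805399/523428 + 1246709)*(-1276853) = (348904593053/523428)*(-1276853) = -445499876353502209/523428 ≈ -8.5112e+11)
q - H = -2697818 - 1*(-445499876353502209/523428) = -2697818 + 445499876353502209/523428 = 445498464240022105/523428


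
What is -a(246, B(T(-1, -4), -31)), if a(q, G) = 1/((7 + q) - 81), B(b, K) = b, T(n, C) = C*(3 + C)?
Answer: -1/172 ≈ -0.0058140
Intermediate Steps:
a(q, G) = 1/(-74 + q)
-a(246, B(T(-1, -4), -31)) = -1/(-74 + 246) = -1/172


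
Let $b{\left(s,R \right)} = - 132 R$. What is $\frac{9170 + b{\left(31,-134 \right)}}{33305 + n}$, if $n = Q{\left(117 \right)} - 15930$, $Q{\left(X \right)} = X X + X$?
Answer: $\frac{26858}{31181} \approx 0.86136$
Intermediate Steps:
$Q{\left(X \right)} = X + X^{2}$ ($Q{\left(X \right)} = X^{2} + X = X + X^{2}$)
$n = -2124$ ($n = 117 \left(1 + 117\right) - 15930 = 117 \cdot 118 - 15930 = 13806 - 15930 = -2124$)
$\frac{9170 + b{\left(31,-134 \right)}}{33305 + n} = \frac{9170 - -17688}{33305 - 2124} = \frac{9170 + 17688}{31181} = 26858 \cdot \frac{1}{31181} = \frac{26858}{31181}$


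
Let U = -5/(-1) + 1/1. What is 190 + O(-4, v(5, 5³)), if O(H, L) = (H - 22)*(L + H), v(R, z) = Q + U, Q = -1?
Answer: 164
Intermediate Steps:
U = 6 (U = -5*(-1) + 1*1 = 5 + 1 = 6)
v(R, z) = 5 (v(R, z) = -1 + 6 = 5)
O(H, L) = (-22 + H)*(H + L)
190 + O(-4, v(5, 5³)) = 190 + ((-4)² - 22*(-4) - 22*5 - 4*5) = 190 + (16 + 88 - 110 - 20) = 190 - 26 = 164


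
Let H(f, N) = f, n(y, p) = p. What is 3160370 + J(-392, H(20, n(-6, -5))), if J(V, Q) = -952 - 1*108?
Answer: 3159310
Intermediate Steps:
J(V, Q) = -1060 (J(V, Q) = -952 - 108 = -1060)
3160370 + J(-392, H(20, n(-6, -5))) = 3160370 - 1060 = 3159310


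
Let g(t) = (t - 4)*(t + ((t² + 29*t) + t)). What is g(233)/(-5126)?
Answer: -2748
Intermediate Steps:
g(t) = (-4 + t)*(t² + 31*t) (g(t) = (-4 + t)*(t + (t² + 30*t)) = (-4 + t)*(t² + 31*t))
g(233)/(-5126) = (233*(-124 + 233² + 27*233))/(-5126) = (233*(-124 + 54289 + 6291))*(-1/5126) = (233*60456)*(-1/5126) = 14086248*(-1/5126) = -2748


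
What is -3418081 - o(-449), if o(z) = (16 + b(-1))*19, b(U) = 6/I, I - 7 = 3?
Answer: -17091982/5 ≈ -3.4184e+6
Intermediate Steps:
I = 10 (I = 7 + 3 = 10)
b(U) = ⅗ (b(U) = 6/10 = 6*(⅒) = ⅗)
o(z) = 1577/5 (o(z) = (16 + ⅗)*19 = (83/5)*19 = 1577/5)
-3418081 - o(-449) = -3418081 - 1*1577/5 = -3418081 - 1577/5 = -17091982/5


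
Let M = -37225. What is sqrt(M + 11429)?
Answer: 2*I*sqrt(6449) ≈ 160.61*I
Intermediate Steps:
sqrt(M + 11429) = sqrt(-37225 + 11429) = sqrt(-25796) = 2*I*sqrt(6449)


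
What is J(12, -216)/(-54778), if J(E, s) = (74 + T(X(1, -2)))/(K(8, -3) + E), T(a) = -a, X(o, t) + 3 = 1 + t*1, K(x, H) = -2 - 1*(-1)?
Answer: -39/301279 ≈ -0.00012945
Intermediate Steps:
K(x, H) = -1 (K(x, H) = -2 + 1 = -1)
X(o, t) = -2 + t (X(o, t) = -3 + (1 + t*1) = -3 + (1 + t) = -2 + t)
J(E, s) = 78/(-1 + E) (J(E, s) = (74 - (-2 - 2))/(-1 + E) = (74 - 1*(-4))/(-1 + E) = (74 + 4)/(-1 + E) = 78/(-1 + E))
J(12, -216)/(-54778) = (78/(-1 + 12))/(-54778) = (78/11)*(-1/54778) = -39/301279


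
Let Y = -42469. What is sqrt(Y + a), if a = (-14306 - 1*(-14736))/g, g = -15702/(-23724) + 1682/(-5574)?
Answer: I*sqrt(58953384616657)/37793 ≈ 203.16*I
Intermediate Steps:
g = 1322755/3673266 (g = -15702*(-1/23724) + 1682*(-1/5574) = 2617/3954 - 841/2787 = 1322755/3673266 ≈ 0.36010)
a = 315900876/264551 (a = (-14306 - 1*(-14736))/(1322755/3673266) = (-14306 + 14736)*(3673266/1322755) = 430*(3673266/1322755) = 315900876/264551 ≈ 1194.1)
sqrt(Y + a) = sqrt(-42469 + 315900876/264551) = sqrt(-10919315543/264551) = I*sqrt(58953384616657)/37793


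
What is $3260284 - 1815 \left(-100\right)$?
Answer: $3441784$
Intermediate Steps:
$3260284 - 1815 \left(-100\right) = 3260284 - -181500 = 3260284 + 181500 = 3441784$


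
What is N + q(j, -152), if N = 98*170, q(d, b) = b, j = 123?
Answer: 16508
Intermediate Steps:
N = 16660
N + q(j, -152) = 16660 - 152 = 16508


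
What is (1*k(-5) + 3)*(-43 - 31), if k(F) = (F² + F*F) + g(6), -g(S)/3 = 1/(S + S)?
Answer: -7807/2 ≈ -3903.5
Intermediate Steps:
g(S) = -3/(2*S) (g(S) = -3/(S + S) = -3*1/(2*S) = -3/(2*S))
k(F) = -¼ + 2*F² (k(F) = (F² + F*F) - 3/2/6 = (F² + F²) - 3/2*⅙ = 2*F² - ¼ = -¼ + 2*F²)
(1*k(-5) + 3)*(-43 - 31) = (1*(-¼ + 2*(-5)²) + 3)*(-43 - 31) = (1*(-¼ + 2*25) + 3)*(-74) = (1*(-¼ + 50) + 3)*(-74) = (1*(199/4) + 3)*(-74) = (199/4 + 3)*(-74) = (211/4)*(-74) = -7807/2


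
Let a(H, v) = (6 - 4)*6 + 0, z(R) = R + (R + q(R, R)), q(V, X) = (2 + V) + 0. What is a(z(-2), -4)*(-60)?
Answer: -720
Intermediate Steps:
q(V, X) = 2 + V
z(R) = 2 + 3*R (z(R) = R + (R + (2 + R)) = R + (2 + 2*R) = 2 + 3*R)
a(H, v) = 12 (a(H, v) = 2*6 + 0 = 12 + 0 = 12)
a(z(-2), -4)*(-60) = 12*(-60) = -720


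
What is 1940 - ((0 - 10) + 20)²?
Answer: 1840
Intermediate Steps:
1940 - ((0 - 10) + 20)² = 1940 - (-10 + 20)² = 1940 - 1*10² = 1940 - 1*100 = 1940 - 100 = 1840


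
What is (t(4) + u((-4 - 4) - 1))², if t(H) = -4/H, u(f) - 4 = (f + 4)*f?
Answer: 2304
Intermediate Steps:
u(f) = 4 + f*(4 + f) (u(f) = 4 + (f + 4)*f = 4 + (4 + f)*f = 4 + f*(4 + f))
(t(4) + u((-4 - 4) - 1))² = (-4/4 + (4 + ((-4 - 4) - 1)² + 4*((-4 - 4) - 1)))² = (-4*¼ + (4 + (-8 - 1)² + 4*(-8 - 1)))² = (-1 + (4 + (-9)² + 4*(-9)))² = (-1 + (4 + 81 - 36))² = (-1 + 49)² = 48² = 2304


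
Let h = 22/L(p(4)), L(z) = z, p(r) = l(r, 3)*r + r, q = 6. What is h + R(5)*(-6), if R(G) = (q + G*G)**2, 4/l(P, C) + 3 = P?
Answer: -57649/10 ≈ -5764.9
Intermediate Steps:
l(P, C) = 4/(-3 + P)
p(r) = r + 4*r/(-3 + r) (p(r) = (4/(-3 + r))*r + r = 4*r/(-3 + r) + r = r + 4*r/(-3 + r))
R(G) = (6 + G**2)**2 (R(G) = (6 + G*G)**2 = (6 + G**2)**2)
h = 11/10 (h = 22/((4*(1 + 4)/(-3 + 4))) = 22/((4*5/1)) = 22/((4*1*5)) = 22/20 = 22*(1/20) = 11/10 ≈ 1.1000)
h + R(5)*(-6) = 11/10 + (6 + 5**2)**2*(-6) = 11/10 + (6 + 25)**2*(-6) = 11/10 + 31**2*(-6) = 11/10 + 961*(-6) = 11/10 - 5766 = -57649/10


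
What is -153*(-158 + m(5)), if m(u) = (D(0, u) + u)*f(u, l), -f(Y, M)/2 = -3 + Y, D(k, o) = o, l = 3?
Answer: 30294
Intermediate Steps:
f(Y, M) = 6 - 2*Y (f(Y, M) = -2*(-3 + Y) = 6 - 2*Y)
m(u) = 2*u*(6 - 2*u) (m(u) = (u + u)*(6 - 2*u) = (2*u)*(6 - 2*u) = 2*u*(6 - 2*u))
-153*(-158 + m(5)) = -153*(-158 + 4*5*(3 - 1*5)) = -153*(-158 + 4*5*(3 - 5)) = -153*(-158 + 4*5*(-2)) = -153*(-158 - 40) = -153*(-198) = 30294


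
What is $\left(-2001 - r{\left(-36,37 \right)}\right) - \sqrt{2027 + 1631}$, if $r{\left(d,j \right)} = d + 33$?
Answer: $-1998 - \sqrt{3658} \approx -2058.5$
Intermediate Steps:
$r{\left(d,j \right)} = 33 + d$
$\left(-2001 - r{\left(-36,37 \right)}\right) - \sqrt{2027 + 1631} = \left(-2001 - \left(33 - 36\right)\right) - \sqrt{2027 + 1631} = \left(-2001 - -3\right) - \sqrt{3658} = \left(-2001 + 3\right) - \sqrt{3658} = -1998 - \sqrt{3658}$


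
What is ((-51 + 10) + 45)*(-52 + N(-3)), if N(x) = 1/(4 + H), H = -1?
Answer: -620/3 ≈ -206.67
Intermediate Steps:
N(x) = 1/3 (N(x) = 1/(4 - 1) = 1/3)
((-51 + 10) + 45)*(-52 + N(-3)) = ((-51 + 10) + 45)*(-52 + 1/3) = (-41 + 45)*(-155/3) = 4*(-155/3) = -620/3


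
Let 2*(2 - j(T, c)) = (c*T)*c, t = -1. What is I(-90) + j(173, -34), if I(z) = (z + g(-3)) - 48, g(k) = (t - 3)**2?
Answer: -100114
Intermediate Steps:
g(k) = 16 (g(k) = (-1 - 3)**2 = (-4)**2 = 16)
j(T, c) = 2 - T*c**2/2 (j(T, c) = 2 - c*T*c/2 = 2 - T*c*c/2 = 2 - T*c**2/2)
I(z) = -32 + z (I(z) = (z + 16) - 48 = (16 + z) - 48 = -32 + z)
I(-90) + j(173, -34) = (-32 - 90) + (2 - 1/2*173*(-34)**2) = -122 + (2 - 1/2*173*1156) = -122 + (2 - 99994) = -122 - 99992 = -100114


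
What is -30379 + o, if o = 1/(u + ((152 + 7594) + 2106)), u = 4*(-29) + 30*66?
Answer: -355920363/11716 ≈ -30379.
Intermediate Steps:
u = 1864 (u = -116 + 1980 = 1864)
o = 1/11716 (o = 1/(1864 + ((152 + 7594) + 2106)) = 1/(1864 + (7746 + 2106)) = 1/(1864 + 9852) = 1/11716 ≈ 8.5353e-5)
-30379 + o = -30379 + 1/11716 = -355920363/11716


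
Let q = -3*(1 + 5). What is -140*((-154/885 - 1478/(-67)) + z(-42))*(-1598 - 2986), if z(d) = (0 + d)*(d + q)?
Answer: 6448452055808/3953 ≈ 1.6313e+9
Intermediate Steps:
q = -18 (q = -3*6 = -18)
z(d) = d*(-18 + d) (z(d) = (0 + d)*(d - 18) = d*(-18 + d))
-140*((-154/885 - 1478/(-67)) + z(-42))*(-1598 - 2986) = -140*((-154/885 - 1478/(-67)) - 42*(-18 - 42))*(-1598 - 2986) = -140*((-154*1/885 - 1478*(-1/67)) - 42*(-60))*(-4584) = -140*((-154/885 + 1478/67) + 2520)*(-4584) = -140*(1297712/59295 + 2520)*(-4584) = -4220191136*(-4584)/11859 = -140*(-230301859136/19765) = 6448452055808/3953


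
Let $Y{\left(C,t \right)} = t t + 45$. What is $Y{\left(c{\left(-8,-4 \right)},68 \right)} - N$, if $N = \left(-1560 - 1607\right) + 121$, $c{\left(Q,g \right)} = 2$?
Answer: $7715$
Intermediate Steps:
$N = -3046$ ($N = -3167 + 121 = -3046$)
$Y{\left(C,t \right)} = 45 + t^{2}$ ($Y{\left(C,t \right)} = t^{2} + 45 = 45 + t^{2}$)
$Y{\left(c{\left(-8,-4 \right)},68 \right)} - N = \left(45 + 68^{2}\right) - -3046 = \left(45 + 4624\right) + 3046 = 4669 + 3046 = 7715$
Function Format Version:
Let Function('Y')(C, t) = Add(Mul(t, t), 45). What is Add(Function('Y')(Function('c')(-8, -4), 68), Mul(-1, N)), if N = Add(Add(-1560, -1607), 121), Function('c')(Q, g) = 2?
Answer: 7715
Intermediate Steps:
N = -3046 (N = Add(-3167, 121) = -3046)
Function('Y')(C, t) = Add(45, Pow(t, 2)) (Function('Y')(C, t) = Add(Pow(t, 2), 45) = Add(45, Pow(t, 2)))
Add(Function('Y')(Function('c')(-8, -4), 68), Mul(-1, N)) = Add(Add(45, Pow(68, 2)), Mul(-1, -3046)) = Add(Add(45, 4624), 3046) = Add(4669, 3046) = 7715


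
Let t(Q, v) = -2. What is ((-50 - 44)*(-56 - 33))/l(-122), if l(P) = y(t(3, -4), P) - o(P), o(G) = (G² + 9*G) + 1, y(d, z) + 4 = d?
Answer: -8366/13793 ≈ -0.60654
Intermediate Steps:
y(d, z) = -4 + d
o(G) = 1 + G² + 9*G
l(P) = -7 - P² - 9*P (l(P) = (-4 - 2) - (1 + P² + 9*P) = -6 + (-1 - P² - 9*P) = -7 - P² - 9*P)
((-50 - 44)*(-56 - 33))/l(-122) = ((-50 - 44)*(-56 - 33))/(-7 - 1*(-122)² - 9*(-122)) = (-94*(-89))/(-7 - 1*14884 + 1098) = 8366/(-7 - 14884 + 1098) = 8366/(-13793) = 8366*(-1/13793) = -8366/13793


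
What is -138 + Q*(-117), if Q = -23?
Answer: 2553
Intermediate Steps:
-138 + Q*(-117) = -138 - 23*(-117) = -138 + 2691 = 2553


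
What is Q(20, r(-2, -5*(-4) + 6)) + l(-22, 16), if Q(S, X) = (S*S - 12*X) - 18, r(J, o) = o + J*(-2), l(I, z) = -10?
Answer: 12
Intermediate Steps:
r(J, o) = o - 2*J
Q(S, X) = -18 + S² - 12*X (Q(S, X) = (S² - 12*X) - 18 = -18 + S² - 12*X)
Q(20, r(-2, -5*(-4) + 6)) + l(-22, 16) = (-18 + 20² - 12*((-5*(-4) + 6) - 2*(-2))) - 10 = (-18 + 400 - 12*((20 + 6) + 4)) - 10 = (-18 + 400 - 12*(26 + 4)) - 10 = (-18 + 400 - 12*30) - 10 = (-18 + 400 - 360) - 10 = 22 - 10 = 12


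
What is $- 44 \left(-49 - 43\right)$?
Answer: $4048$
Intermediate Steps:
$- 44 \left(-49 - 43\right) = \left(-44\right) \left(-92\right) = 4048$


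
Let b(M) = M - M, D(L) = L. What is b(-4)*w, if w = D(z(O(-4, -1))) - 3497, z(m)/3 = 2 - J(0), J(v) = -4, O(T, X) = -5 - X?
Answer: 0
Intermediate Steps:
z(m) = 18 (z(m) = 3*(2 - 1*(-4)) = 3*(2 + 4) = 3*6 = 18)
b(M) = 0
w = -3479 (w = 18 - 3497 = -3479)
b(-4)*w = 0*(-3479) = 0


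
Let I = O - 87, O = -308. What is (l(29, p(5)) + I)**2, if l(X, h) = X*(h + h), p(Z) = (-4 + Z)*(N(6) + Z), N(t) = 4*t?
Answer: 1656369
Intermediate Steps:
I = -395 (I = -308 - 87 = -395)
p(Z) = (-4 + Z)*(24 + Z) (p(Z) = (-4 + Z)*(4*6 + Z) = (-4 + Z)*(24 + Z))
l(X, h) = 2*X*h (l(X, h) = X*(2*h) = 2*X*h)
(l(29, p(5)) + I)**2 = (2*29*(-96 + 5**2 + 20*5) - 395)**2 = (2*29*(-96 + 25 + 100) - 395)**2 = (2*29*29 - 395)**2 = (1682 - 395)**2 = 1287**2 = 1656369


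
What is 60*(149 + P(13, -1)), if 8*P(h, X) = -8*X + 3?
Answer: 18045/2 ≈ 9022.5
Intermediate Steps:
P(h, X) = 3/8 - X (P(h, X) = (-8*X + 3)/8 = (3 - 8*X)/8 = 3/8 - X)
60*(149 + P(13, -1)) = 60*(149 + (3/8 - 1*(-1))) = 60*(149 + (3/8 + 1)) = 60*(149 + 11/8) = 60*(1203/8) = 18045/2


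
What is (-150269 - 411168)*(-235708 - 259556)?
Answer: 278059534368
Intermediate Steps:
(-150269 - 411168)*(-235708 - 259556) = -561437*(-495264) = 278059534368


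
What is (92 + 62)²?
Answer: 23716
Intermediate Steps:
(92 + 62)² = 154² = 23716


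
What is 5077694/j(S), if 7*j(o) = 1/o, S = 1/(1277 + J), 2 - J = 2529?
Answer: -17771929/625 ≈ -28435.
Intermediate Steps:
J = -2527 (J = 2 - 1*2529 = 2 - 2529 = -2527)
S = -1/1250 (S = 1/(1277 - 2527) = 1/(-1250) = -1/1250 ≈ -0.00080000)
j(o) = 1/(7*o)
5077694/j(S) = 5077694/((1/(7*(-1/1250)))) = 5077694/(((⅐)*(-1250))) = 5077694/(-1250/7) = 5077694*(-7/1250) = -17771929/625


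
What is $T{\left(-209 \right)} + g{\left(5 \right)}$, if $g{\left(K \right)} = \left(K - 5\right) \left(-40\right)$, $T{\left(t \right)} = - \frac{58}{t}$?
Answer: $\frac{58}{209} \approx 0.27751$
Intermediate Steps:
$g{\left(K \right)} = 200 - 40 K$ ($g{\left(K \right)} = \left(-5 + K\right) \left(-40\right) = 200 - 40 K$)
$T{\left(-209 \right)} + g{\left(5 \right)} = - \frac{58}{-209} + \left(200 - 200\right) = \left(-58\right) \left(- \frac{1}{209}\right) + \left(200 - 200\right) = \frac{58}{209} + 0 = \frac{58}{209}$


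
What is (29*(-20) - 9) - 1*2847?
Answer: -3436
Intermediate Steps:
(29*(-20) - 9) - 1*2847 = (-580 - 9) - 2847 = -589 - 2847 = -3436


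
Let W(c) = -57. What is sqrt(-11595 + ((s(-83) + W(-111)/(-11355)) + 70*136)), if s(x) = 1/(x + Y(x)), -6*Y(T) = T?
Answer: 3*I*sqrt(910176274762)/62831 ≈ 45.552*I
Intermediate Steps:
Y(T) = -T/6
s(x) = 6/(5*x) (s(x) = 1/(x - x/6) = 1/(5*x/6) = 6/(5*x))
sqrt(-11595 + ((s(-83) + W(-111)/(-11355)) + 70*136)) = sqrt(-11595 + (((6/5)/(-83) - 57/(-11355)) + 70*136)) = sqrt(-11595 + (((6/5)*(-1/83) - 57*(-1/11355)) + 9520)) = sqrt(-11595 + ((-6/415 + 19/3785) + 9520)) = sqrt(-11595 + (-593/62831 + 9520)) = sqrt(-11595 + 598150527/62831) = sqrt(-130374918/62831) = 3*I*sqrt(910176274762)/62831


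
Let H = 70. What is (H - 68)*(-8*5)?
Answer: -80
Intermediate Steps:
(H - 68)*(-8*5) = (70 - 68)*(-8*5) = 2*(-40) = -80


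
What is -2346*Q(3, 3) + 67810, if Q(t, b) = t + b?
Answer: 53734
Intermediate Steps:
Q(t, b) = b + t
-2346*Q(3, 3) + 67810 = -2346*(3 + 3) + 67810 = -2346*6 + 67810 = -14076 + 67810 = 53734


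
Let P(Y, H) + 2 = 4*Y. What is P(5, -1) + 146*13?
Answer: 1916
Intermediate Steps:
P(Y, H) = -2 + 4*Y
P(5, -1) + 146*13 = (-2 + 4*5) + 146*13 = (-2 + 20) + 1898 = 18 + 1898 = 1916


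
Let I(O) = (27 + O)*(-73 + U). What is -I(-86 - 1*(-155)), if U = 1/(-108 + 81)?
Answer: 63104/9 ≈ 7011.6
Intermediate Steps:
U = -1/27 (U = 1/(-27) = -1/27 ≈ -0.037037)
I(O) = -1972 - 1972*O/27 (I(O) = (27 + O)*(-73 - 1/27) = (27 + O)*(-1972/27) = -1972 - 1972*O/27)
-I(-86 - 1*(-155)) = -(-1972 - 1972*(-86 - 1*(-155))/27) = -(-1972 - 1972*(-86 + 155)/27) = -(-1972 - 1972/27*69) = -(-1972 - 45356/9) = -1*(-63104/9) = 63104/9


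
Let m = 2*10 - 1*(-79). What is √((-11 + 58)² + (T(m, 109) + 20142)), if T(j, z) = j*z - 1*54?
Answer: 8*√517 ≈ 181.90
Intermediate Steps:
m = 99 (m = 20 + 79 = 99)
T(j, z) = -54 + j*z (T(j, z) = j*z - 54 = -54 + j*z)
√((-11 + 58)² + (T(m, 109) + 20142)) = √((-11 + 58)² + ((-54 + 99*109) + 20142)) = √(47² + ((-54 + 10791) + 20142)) = √(2209 + (10737 + 20142)) = √(2209 + 30879) = √33088 = 8*√517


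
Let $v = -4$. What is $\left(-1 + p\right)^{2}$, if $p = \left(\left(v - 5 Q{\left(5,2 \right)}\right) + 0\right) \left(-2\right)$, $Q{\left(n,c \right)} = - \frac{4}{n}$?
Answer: $1$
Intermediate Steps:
$p = 0$ ($p = \left(\left(-4 - 5 \left(- \frac{4}{5}\right)\right) + 0\right) \left(-2\right) = \left(\left(-4 - 5 \left(\left(-4\right) \frac{1}{5}\right)\right) + 0\right) \left(-2\right) = \left(\left(-4 - -4\right) + 0\right) \left(-2\right) = \left(\left(-4 + 4\right) + 0\right) \left(-2\right) = \left(0 + 0\right) \left(-2\right) = 0 \left(-2\right) = 0$)
$\left(-1 + p\right)^{2} = \left(-1 + 0\right)^{2} = \left(-1\right)^{2} = 1$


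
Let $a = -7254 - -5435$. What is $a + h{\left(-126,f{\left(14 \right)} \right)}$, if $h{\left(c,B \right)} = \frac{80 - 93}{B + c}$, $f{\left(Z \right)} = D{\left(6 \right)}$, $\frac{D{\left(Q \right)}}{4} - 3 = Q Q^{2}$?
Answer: $- \frac{1364263}{750} \approx -1819.0$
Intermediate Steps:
$D{\left(Q \right)} = 12 + 4 Q^{3}$ ($D{\left(Q \right)} = 12 + 4 Q Q^{2} = 12 + 4 Q^{3}$)
$f{\left(Z \right)} = 876$ ($f{\left(Z \right)} = 12 + 4 \cdot 6^{3} = 12 + 4 \cdot 216 = 12 + 864 = 876$)
$h{\left(c,B \right)} = - \frac{13}{B + c}$
$a = -1819$ ($a = -7254 + 5435 = -1819$)
$a + h{\left(-126,f{\left(14 \right)} \right)} = -1819 - \frac{13}{876 - 126} = -1819 - \frac{13}{750} = - \frac{1364263}{750}$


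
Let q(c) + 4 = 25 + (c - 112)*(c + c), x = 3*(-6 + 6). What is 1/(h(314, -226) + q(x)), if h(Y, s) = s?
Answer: -1/205 ≈ -0.0048781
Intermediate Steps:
x = 0 (x = 3*0 = 0)
q(c) = 21 + 2*c*(-112 + c) (q(c) = -4 + (25 + (c - 112)*(c + c)) = -4 + (25 + (-112 + c)*(2*c)) = -4 + (25 + 2*c*(-112 + c)) = 21 + 2*c*(-112 + c))
1/(h(314, -226) + q(x)) = 1/(-226 + (21 - 224*0 + 2*0**2)) = 1/(-226 + (21 + 0 + 2*0)) = 1/(-226 + (21 + 0 + 0)) = 1/(-226 + 21) = 1/(-205) = -1/205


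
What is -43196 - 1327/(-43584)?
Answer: -1882653137/43584 ≈ -43196.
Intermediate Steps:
-43196 - 1327/(-43584) = -43196 - 1327*(-1/43584) = -43196 + 1327/43584 = -1882653137/43584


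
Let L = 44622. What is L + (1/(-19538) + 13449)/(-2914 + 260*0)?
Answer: 2540234222743/56933732 ≈ 44617.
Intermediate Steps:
L + (1/(-19538) + 13449)/(-2914 + 260*0) = 44622 + (1/(-19538) + 13449)/(-2914 + 260*0) = 44622 + (-1/19538 + 13449)/(-2914 + 0) = 44622 + (262766561/19538)/(-2914) = 44622 + (262766561/19538)*(-1/2914) = 44622 - 262766561/56933732 = 2540234222743/56933732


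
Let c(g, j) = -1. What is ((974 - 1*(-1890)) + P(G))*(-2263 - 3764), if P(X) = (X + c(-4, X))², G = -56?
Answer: -36843051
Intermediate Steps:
P(X) = (-1 + X)² (P(X) = (X - 1)² = (-1 + X)²)
((974 - 1*(-1890)) + P(G))*(-2263 - 3764) = ((974 - 1*(-1890)) + (-1 - 56)²)*(-2263 - 3764) = ((974 + 1890) + (-57)²)*(-6027) = (2864 + 3249)*(-6027) = 6113*(-6027) = -36843051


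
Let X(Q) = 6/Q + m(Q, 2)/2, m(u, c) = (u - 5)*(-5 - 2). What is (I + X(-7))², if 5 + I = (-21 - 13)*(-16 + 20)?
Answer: 488601/49 ≈ 9971.5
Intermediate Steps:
m(u, c) = 35 - 7*u (m(u, c) = (-5 + u)*(-7) = 35 - 7*u)
I = -141 (I = -5 + (-21 - 13)*(-16 + 20) = -5 - 34*4 = -5 - 136 = -141)
X(Q) = 35/2 + 6/Q - 7*Q/2 (X(Q) = 6/Q + (35 - 7*Q)/2 = 6/Q + (35 - 7*Q)*(½) = 6/Q + (35/2 - 7*Q/2) = 35/2 + 6/Q - 7*Q/2)
(I + X(-7))² = (-141 + (½)*(12 + 7*(-7)*(5 - 1*(-7)))/(-7))² = (-141 + (½)*(-⅐)*(12 + 7*(-7)*(5 + 7)))² = (-141 + (½)*(-⅐)*(12 + 7*(-7)*12))² = (-141 + (½)*(-⅐)*(12 - 588))² = (-141 + (½)*(-⅐)*(-576))² = (-141 + 288/7)² = (-699/7)² = 488601/49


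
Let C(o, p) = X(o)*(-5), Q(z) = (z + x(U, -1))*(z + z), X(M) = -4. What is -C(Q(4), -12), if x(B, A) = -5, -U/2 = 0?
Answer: -20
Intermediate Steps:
U = 0 (U = -2*0 = 0)
Q(z) = 2*z*(-5 + z) (Q(z) = (z - 5)*(z + z) = (-5 + z)*(2*z) = 2*z*(-5 + z))
C(o, p) = 20 (C(o, p) = -4*(-5) = 20)
-C(Q(4), -12) = -1*20 = -20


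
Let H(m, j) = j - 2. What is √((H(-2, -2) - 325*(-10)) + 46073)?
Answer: √49319 ≈ 222.08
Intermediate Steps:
H(m, j) = -2 + j
√((H(-2, -2) - 325*(-10)) + 46073) = √(((-2 - 2) - 325*(-10)) + 46073) = √((-4 - 65*(-50)) + 46073) = √((-4 + 3250) + 46073) = √(3246 + 46073) = √49319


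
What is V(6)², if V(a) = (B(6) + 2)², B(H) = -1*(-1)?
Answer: 81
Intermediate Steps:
B(H) = 1
V(a) = 9 (V(a) = (1 + 2)² = 3² = 9)
V(6)² = 9² = 81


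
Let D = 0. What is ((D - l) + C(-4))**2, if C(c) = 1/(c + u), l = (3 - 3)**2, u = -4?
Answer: 1/64 ≈ 0.015625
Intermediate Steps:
l = 0 (l = 0**2 = 0)
C(c) = 1/(-4 + c) (C(c) = 1/(c - 4) = 1/(-4 + c))
((D - l) + C(-4))**2 = ((0 - 1*0) + 1/(-4 - 4))**2 = ((0 + 0) + 1/(-8))**2 = (0 - 1/8)**2 = (-1/8)**2 = 1/64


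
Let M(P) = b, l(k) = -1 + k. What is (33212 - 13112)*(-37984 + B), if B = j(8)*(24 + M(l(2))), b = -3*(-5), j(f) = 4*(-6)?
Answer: -782292000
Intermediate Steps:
j(f) = -24
b = 15
M(P) = 15
B = -936 (B = -24*(24 + 15) = -24*39 = -936)
(33212 - 13112)*(-37984 + B) = (33212 - 13112)*(-37984 - 936) = 20100*(-38920) = -782292000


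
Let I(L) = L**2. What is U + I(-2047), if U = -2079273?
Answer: 2110936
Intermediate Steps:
U + I(-2047) = -2079273 + (-2047)**2 = -2079273 + 4190209 = 2110936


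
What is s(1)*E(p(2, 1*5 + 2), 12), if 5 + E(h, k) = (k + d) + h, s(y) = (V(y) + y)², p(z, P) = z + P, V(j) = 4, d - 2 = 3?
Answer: 525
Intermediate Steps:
d = 5 (d = 2 + 3 = 5)
p(z, P) = P + z
s(y) = (4 + y)²
E(h, k) = h + k (E(h, k) = -5 + ((k + 5) + h) = -5 + ((5 + k) + h) = -5 + (5 + h + k) = h + k)
s(1)*E(p(2, 1*5 + 2), 12) = (4 + 1)²*(((1*5 + 2) + 2) + 12) = 5²*(((5 + 2) + 2) + 12) = 25*((7 + 2) + 12) = 25*(9 + 12) = 25*21 = 525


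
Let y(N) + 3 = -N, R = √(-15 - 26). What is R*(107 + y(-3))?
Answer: 107*I*√41 ≈ 685.13*I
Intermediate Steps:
R = I*√41 (R = √(-41) = I*√41 ≈ 6.4031*I)
y(N) = -3 - N
R*(107 + y(-3)) = (I*√41)*(107 + (-3 - 1*(-3))) = (I*√41)*(107 + (-3 + 3)) = (I*√41)*(107 + 0) = (I*√41)*107 = 107*I*√41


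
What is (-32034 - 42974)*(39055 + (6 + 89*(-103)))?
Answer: -2242289152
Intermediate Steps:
(-32034 - 42974)*(39055 + (6 + 89*(-103))) = -75008*(39055 + (6 - 9167)) = -75008*(39055 - 9161) = -75008*29894 = -2242289152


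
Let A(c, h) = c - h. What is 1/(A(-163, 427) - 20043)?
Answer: -1/20633 ≈ -4.8466e-5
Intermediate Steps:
1/(A(-163, 427) - 20043) = 1/((-163 - 1*427) - 20043) = 1/((-163 - 427) - 20043) = 1/(-590 - 20043) = 1/(-20633) = -1/20633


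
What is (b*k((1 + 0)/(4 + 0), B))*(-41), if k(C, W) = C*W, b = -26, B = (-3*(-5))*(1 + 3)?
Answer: 15990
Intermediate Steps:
B = 60 (B = 15*4 = 60)
(b*k((1 + 0)/(4 + 0), B))*(-41) = -26*(1 + 0)/(4 + 0)*60*(-41) = -26*1/4*60*(-41) = -26*1*(¼)*60*(-41) = -13*60/2*(-41) = -26*15*(-41) = -390*(-41) = 15990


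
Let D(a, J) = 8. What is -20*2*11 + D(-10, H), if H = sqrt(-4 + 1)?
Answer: -432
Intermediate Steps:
H = I*sqrt(3) (H = sqrt(-3) = I*sqrt(3) ≈ 1.732*I)
-20*2*11 + D(-10, H) = -20*2*11 + 8 = -40*11 + 8 = -440 + 8 = -432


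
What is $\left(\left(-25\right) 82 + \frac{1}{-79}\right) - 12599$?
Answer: $- \frac{1157272}{79} \approx -14649.0$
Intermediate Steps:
$\left(\left(-25\right) 82 + \frac{1}{-79}\right) - 12599 = \left(-2050 - \frac{1}{79}\right) - 12599 = - \frac{161951}{79} - 12599 = - \frac{1157272}{79}$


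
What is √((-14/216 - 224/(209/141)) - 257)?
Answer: I*√5776888953/3762 ≈ 20.204*I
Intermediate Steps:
√((-14/216 - 224/(209/141)) - 257) = √((-14*1/216 - 224/(209*(1/141))) - 257) = √((-7/108 - 224/209/141) - 257) = √((-7/108 - 224*141/209) - 257) = √((-7/108 - 31584/209) - 257) = √(-3412535/22572 - 257) = √(-9213539/22572) = I*√5776888953/3762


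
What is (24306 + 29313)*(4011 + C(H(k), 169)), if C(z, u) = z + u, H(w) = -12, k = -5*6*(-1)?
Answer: 223483992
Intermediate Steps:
k = 30 (k = -30*(-1) = 30)
C(z, u) = u + z
(24306 + 29313)*(4011 + C(H(k), 169)) = (24306 + 29313)*(4011 + (169 - 12)) = 53619*(4011 + 157) = 53619*4168 = 223483992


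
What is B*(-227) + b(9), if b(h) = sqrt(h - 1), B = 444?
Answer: -100788 + 2*sqrt(2) ≈ -1.0079e+5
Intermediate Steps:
b(h) = sqrt(-1 + h)
B*(-227) + b(9) = 444*(-227) + sqrt(-1 + 9) = -100788 + sqrt(8) = -100788 + 2*sqrt(2)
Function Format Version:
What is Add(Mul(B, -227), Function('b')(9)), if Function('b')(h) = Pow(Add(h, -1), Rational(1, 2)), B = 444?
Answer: Add(-100788, Mul(2, Pow(2, Rational(1, 2)))) ≈ -1.0079e+5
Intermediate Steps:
Function('b')(h) = Pow(Add(-1, h), Rational(1, 2))
Add(Mul(B, -227), Function('b')(9)) = Add(Mul(444, -227), Pow(Add(-1, 9), Rational(1, 2))) = Add(-100788, Pow(8, Rational(1, 2))) = Add(-100788, Mul(2, Pow(2, Rational(1, 2))))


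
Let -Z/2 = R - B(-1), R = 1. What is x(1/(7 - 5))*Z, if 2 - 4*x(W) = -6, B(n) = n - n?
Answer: -4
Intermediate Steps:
B(n) = 0
x(W) = 2 (x(W) = ½ - ¼*(-6) = ½ + 3/2 = 2)
Z = -2 (Z = -2*(1 - 1*0) = -2*(1 + 0) = -2*1 = -2)
x(1/(7 - 5))*Z = 2*(-2) = -4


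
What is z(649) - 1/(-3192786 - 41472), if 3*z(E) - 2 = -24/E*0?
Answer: 2156173/3234258 ≈ 0.66667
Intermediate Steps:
z(E) = 2/3 (z(E) = 2/3 + (-24/E*0)/3 = 2/3 + (1/3)*0 = 2/3 + 0 = 2/3)
z(649) - 1/(-3192786 - 41472) = 2/3 - 1/(-3192786 - 41472) = 2/3 - 1/(-3234258) = 2/3 - 1*(-1/3234258) = 2/3 + 1/3234258 = 2156173/3234258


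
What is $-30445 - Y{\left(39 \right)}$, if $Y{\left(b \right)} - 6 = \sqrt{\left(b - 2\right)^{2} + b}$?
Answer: $-30451 - 8 \sqrt{22} \approx -30489.0$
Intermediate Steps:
$Y{\left(b \right)} = 6 + \sqrt{b + \left(-2 + b\right)^{2}}$ ($Y{\left(b \right)} = 6 + \sqrt{\left(b - 2\right)^{2} + b} = 6 + \sqrt{\left(-2 + b\right)^{2} + b} = 6 + \sqrt{b + \left(-2 + b\right)^{2}}$)
$-30445 - Y{\left(39 \right)} = -30445 - \left(6 + \sqrt{39 + \left(-2 + 39\right)^{2}}\right) = -30445 - \left(6 + \sqrt{39 + 37^{2}}\right) = -30445 - \left(6 + \sqrt{39 + 1369}\right) = -30445 - \left(6 + \sqrt{1408}\right) = -30445 - \left(6 + 8 \sqrt{22}\right) = -30451 - 8 \sqrt{22}$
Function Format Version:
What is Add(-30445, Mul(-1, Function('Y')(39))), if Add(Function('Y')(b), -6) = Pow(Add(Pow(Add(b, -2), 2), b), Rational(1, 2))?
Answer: Add(-30451, Mul(-8, Pow(22, Rational(1, 2)))) ≈ -30489.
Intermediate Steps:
Function('Y')(b) = Add(6, Pow(Add(b, Pow(Add(-2, b), 2)), Rational(1, 2))) (Function('Y')(b) = Add(6, Pow(Add(Pow(Add(b, -2), 2), b), Rational(1, 2))) = Add(6, Pow(Add(Pow(Add(-2, b), 2), b), Rational(1, 2))) = Add(6, Pow(Add(b, Pow(Add(-2, b), 2)), Rational(1, 2))))
Add(-30445, Mul(-1, Function('Y')(39))) = Add(-30445, Mul(-1, Add(6, Pow(Add(39, Pow(Add(-2, 39), 2)), Rational(1, 2))))) = Add(-30445, Mul(-1, Add(6, Pow(Add(39, Pow(37, 2)), Rational(1, 2))))) = Add(-30445, Mul(-1, Add(6, Pow(Add(39, 1369), Rational(1, 2))))) = Add(-30445, Mul(-1, Add(6, Pow(1408, Rational(1, 2))))) = Add(-30445, Mul(-1, Add(6, Mul(8, Pow(22, Rational(1, 2)))))) = Add(-30445, Add(-6, Mul(-8, Pow(22, Rational(1, 2))))) = Add(-30451, Mul(-8, Pow(22, Rational(1, 2))))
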